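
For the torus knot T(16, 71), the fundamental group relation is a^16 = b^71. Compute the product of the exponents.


The relation is a^16 = b^71.
Product of exponents = 16 * 71
= 1136

1136


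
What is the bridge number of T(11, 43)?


The bridge number of T(p,q) is min(p,q).
min(11, 43) = 11

11


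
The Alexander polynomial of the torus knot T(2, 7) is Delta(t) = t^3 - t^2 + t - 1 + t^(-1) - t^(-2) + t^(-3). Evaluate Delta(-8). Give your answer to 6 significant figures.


Substituting t = -8 into Delta(t) = t^3 - t^2 + t - 1 + t^(-1) - t^(-2) + t^(-3):
Term values: (-512) + (-64) + (-8) + (-1) + (-0.125) + (-0.015625) + (-0.00195312)
Sum = -585.1425781
Rounded to 6 significant figures: -585.143

-585.143


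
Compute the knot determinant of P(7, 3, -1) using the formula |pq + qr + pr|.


Step 1: Compute pq + qr + pr.
pq = 7*3 = 21
qr = 3*(-1) = -3
pr = 7*(-1) = -7
pq + qr + pr = 21 + (-3) + (-7) = 11
Step 2: Take absolute value.
det(P(7,3,-1)) = |11| = 11

11


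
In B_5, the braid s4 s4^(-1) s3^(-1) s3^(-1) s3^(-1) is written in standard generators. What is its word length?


The word length counts the number of generators (including inverses).
Listing each generator: s4, s4^(-1), s3^(-1), s3^(-1), s3^(-1)
There are 5 generators in this braid word.

5


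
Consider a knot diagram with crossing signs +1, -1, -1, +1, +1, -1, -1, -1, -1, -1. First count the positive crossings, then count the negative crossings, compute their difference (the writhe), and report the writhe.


Step 1: Count positive crossings (+1).
Positive crossings: 3
Step 2: Count negative crossings (-1).
Negative crossings: 7
Step 3: Writhe = (positive) - (negative)
w = 3 - 7 = -4
Step 4: |w| = 4, and w is negative

-4


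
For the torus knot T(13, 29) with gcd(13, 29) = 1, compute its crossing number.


For a torus knot T(p, q) with gcd(p,q)=1,
the crossing number is min(p*(q-1), q*(p-1)).
p*(q-1) = 13*28 = 364
q*(p-1) = 29*12 = 348
min(364, 348) = 348

348


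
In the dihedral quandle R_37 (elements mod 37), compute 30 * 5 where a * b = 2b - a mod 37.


30 * 5 = 2*5 - 30 mod 37
= 10 - 30 mod 37
= -20 mod 37 = 17

17


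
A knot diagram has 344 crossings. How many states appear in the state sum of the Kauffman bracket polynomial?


Each crossing contributes 2 choices (A-smoothing or B-smoothing).
Total states = 2^344 = 35835915874844867368919076489095108449946327955754392558399825615420669938882575126094039892345713852416

35835915874844867368919076489095108449946327955754392558399825615420669938882575126094039892345713852416


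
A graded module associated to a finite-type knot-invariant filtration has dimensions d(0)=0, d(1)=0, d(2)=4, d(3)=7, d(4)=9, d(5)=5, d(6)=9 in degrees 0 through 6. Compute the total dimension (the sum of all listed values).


Total dimension = d(0) + d(1) + ... + d(6)
= 0 + 0 + 4 + 7 + 9 + 5 + 9
= 34

34


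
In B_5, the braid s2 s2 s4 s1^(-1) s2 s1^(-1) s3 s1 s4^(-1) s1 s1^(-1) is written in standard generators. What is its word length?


The word length counts the number of generators (including inverses).
Listing each generator: s2, s2, s4, s1^(-1), s2, s1^(-1), s3, s1, s4^(-1), s1, s1^(-1)
There are 11 generators in this braid word.

11


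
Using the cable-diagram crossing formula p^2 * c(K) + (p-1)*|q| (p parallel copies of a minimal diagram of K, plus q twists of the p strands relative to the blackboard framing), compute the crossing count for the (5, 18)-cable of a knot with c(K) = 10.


Step 1: Each of the c(K) crossings of the companion diagram becomes p*p = p^2 crossings among the p parallel strands, and each of the |q| twists s_1 s_2 ... s_(p-1) adds (p-1) crossings.
  Crossings = p^2 * c(K) + (p-1)*|q|
Step 2: = 5^2 * 10 + (5-1)*18
Step 3: = 25*10 + 4*18
Step 4: = 250 + 72 = 322

322


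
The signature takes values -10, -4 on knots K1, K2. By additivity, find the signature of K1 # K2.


The signature is additive under connected sum.
signature(K1 # K2) = (-10) + (-4)
= -14

-14


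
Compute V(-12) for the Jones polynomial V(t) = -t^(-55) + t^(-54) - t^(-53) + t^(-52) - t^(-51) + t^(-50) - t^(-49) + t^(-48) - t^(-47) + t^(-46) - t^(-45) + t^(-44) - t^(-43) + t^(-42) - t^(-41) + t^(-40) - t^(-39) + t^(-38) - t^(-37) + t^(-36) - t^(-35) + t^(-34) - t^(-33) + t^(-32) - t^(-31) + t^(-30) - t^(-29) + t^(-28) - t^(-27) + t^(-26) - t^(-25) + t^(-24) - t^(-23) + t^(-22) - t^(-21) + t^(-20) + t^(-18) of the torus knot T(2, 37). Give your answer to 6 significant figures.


Substituting t = -12 into V(t) = -t^(-55) + t^(-54) - t^(-53) + t^(-52) - t^(-51) + t^(-50) - t^(-49) + t^(-48) - t^(-47) + t^(-46) - t^(-45) + t^(-44) - t^(-43) + t^(-42) - t^(-41) + t^(-40) - t^(-39) + t^(-38) - t^(-37) + t^(-36) - t^(-35) + t^(-34) - t^(-33) + t^(-32) - t^(-31) + t^(-30) - t^(-29) + t^(-28) - t^(-27) + t^(-26) - t^(-25) + t^(-24) - t^(-23) + t^(-22) - t^(-21) + t^(-20) + t^(-18):
  (-)t^(-55) = 4.41602e-60
  (+)t^(-54) = 5.29923e-59
  (-)t^(-53) = 6.35908e-58
  (+)t^(-52) = 7.63089e-57
  (-)t^(-51) = 9.15707e-56
  (+)t^(-50) = 1.09885e-54
  (-)t^(-49) = 1.31862e-53
  (+)t^(-48) = 1.58234e-52
  (-)t^(-47) = 1.89881e-51
  (+)t^(-46) = 2.27857e-50
  (-)t^(-45) = 2.73429e-49
  (+)t^(-44) = 3.28114e-48
  (-)t^(-43) = 3.93737e-47
  (+)t^(-42) = 4.72485e-46
  (-)t^(-41) = 5.66982e-45
  (+)t^(-40) = 6.80378e-44
  (-)t^(-39) = 8.16453e-43
  (+)t^(-38) = 9.79744e-42
  (-)t^(-37) = 1.17569e-40
  (+)t^(-36) = 1.41083e-39
  (-)t^(-35) = 1.693e-38
  (+)t^(-34) = 2.0316e-37
  (-)t^(-33) = 2.43792e-36
  (+)t^(-32) = 2.9255e-35
  (-)t^(-31) = 3.5106e-34
  (+)t^(-30) = 4.21272e-33
  (-)t^(-29) = 5.05526e-32
  (+)t^(-28) = 6.06632e-31
  (-)t^(-27) = 7.27958e-30
  (+)t^(-26) = 8.7355e-29
  (-)t^(-25) = 1.04826e-27
  (+)t^(-24) = 1.25791e-26
  (-)t^(-23) = 1.50949e-25
  (+)t^(-22) = 1.81139e-24
  (-)t^(-21) = 2.17367e-23
  (+)t^(-20) = 2.60841e-22
  (+)t^(-18) = 3.7561e-20
Sum = (4.41602e-60) + (5.29923e-59) + (6.35908e-58) + (7.63089e-57) + (9.15707e-56) + (1.09885e-54) + (1.31862e-53) + (1.58234e-52) + (1.89881e-51) + (2.27857e-50) + (2.73429e-49) + (3.28114e-48) + (3.93737e-47) + (4.72485e-46) + (5.66982e-45) + (6.80378e-44) + (8.16453e-43) + (9.79744e-42) + (1.17569e-40) + (1.41083e-39) + (1.693e-38) + (2.0316e-37) + (2.43792e-36) + (2.9255e-35) + (3.5106e-34) + (4.21272e-33) + (5.05526e-32) + (6.06632e-31) + (7.27958e-30) + (8.7355e-29) + (1.04826e-27) + (1.25791e-26) + (1.50949e-25) + (1.81139e-24) + (2.17367e-23) + (2.60841e-22) + (3.7561e-20)
= 3.784559007e-20
Rounded to 6 significant figures: 3.78456e-20

3.78456e-20


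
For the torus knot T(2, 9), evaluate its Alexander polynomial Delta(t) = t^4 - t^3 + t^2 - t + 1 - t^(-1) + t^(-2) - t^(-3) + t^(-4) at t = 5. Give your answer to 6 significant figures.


Substituting t = 5 into Delta(t) = t^4 - t^3 + t^2 - t + 1 - t^(-1) + t^(-2) - t^(-3) + t^(-4):
Term values: (625) + (-125) + (25) + (-5) + (1) + (-0.2) + (0.04) + (-0.008) + (0.0016)
Sum = 520.8336
Rounded to 6 significant figures: 520.834

520.834


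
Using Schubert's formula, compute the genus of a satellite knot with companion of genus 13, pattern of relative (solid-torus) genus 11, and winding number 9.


Schubert: g(satellite) = g_rel(pattern) + |winding| * g(companion),
where g_rel(pattern) is the genus of the pattern relative to the solid torus.
= 11 + 9 * 13
= 11 + 117 = 128

128


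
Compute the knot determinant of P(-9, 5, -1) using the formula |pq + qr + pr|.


Step 1: Compute pq + qr + pr.
pq = (-9)*5 = -45
qr = 5*(-1) = -5
pr = (-9)*(-1) = 9
pq + qr + pr = -45 + (-5) + 9 = -41
Step 2: Take absolute value.
det(P(-9,5,-1)) = |-41| = 41

41


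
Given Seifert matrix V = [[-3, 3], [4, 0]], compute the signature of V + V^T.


Step 1: V + V^T = [[-6, 7], [7, 0]]
Step 2: trace = -6, det = -49
Step 3: Discriminant = (-6)^2 - 4*(-49) = 232
Step 4: Eigenvalues: 4.61577, -10.6158
Step 5: Signature = (# positive eigenvalues) - (# negative eigenvalues) = 0

0


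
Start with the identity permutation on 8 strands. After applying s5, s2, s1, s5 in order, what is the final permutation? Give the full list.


Starting with identity [1, 2, 3, 4, 5, 6, 7, 8].
Apply generators in sequence:
  After s5: [1, 2, 3, 4, 6, 5, 7, 8]
  After s2: [1, 3, 2, 4, 6, 5, 7, 8]
  After s1: [3, 1, 2, 4, 6, 5, 7, 8]
  After s5: [3, 1, 2, 4, 5, 6, 7, 8]
Final permutation: [3, 1, 2, 4, 5, 6, 7, 8]

[3, 1, 2, 4, 5, 6, 7, 8]


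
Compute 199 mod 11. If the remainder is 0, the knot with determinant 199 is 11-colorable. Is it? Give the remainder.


Step 1: A knot is p-colorable if and only if p divides its determinant.
Step 2: Compute 199 mod 11.
199 = 18 * 11 + 1
Step 3: 199 mod 11 = 1
Step 4: The knot is 11-colorable: no

1


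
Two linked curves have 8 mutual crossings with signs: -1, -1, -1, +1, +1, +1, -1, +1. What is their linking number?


Step 1: Count positive crossings: 4
Step 2: Count negative crossings: 4
Step 3: Sum of signs = 4 - 4 = 0
Step 4: Linking number = sum/2 = 0/2 = 0

0


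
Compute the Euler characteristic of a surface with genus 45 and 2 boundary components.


chi = 2 - 2g - b
= 2 - 2*45 - 2
= 2 - 90 - 2 = -90

-90


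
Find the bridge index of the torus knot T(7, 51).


The bridge number of T(p,q) is min(p,q).
min(7, 51) = 7

7


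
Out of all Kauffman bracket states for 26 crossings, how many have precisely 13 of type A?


We choose which 13 of 26 crossings get A-smoothings.
C(26, 13) = 26! / (13! * 13!)
= 10400600

10400600


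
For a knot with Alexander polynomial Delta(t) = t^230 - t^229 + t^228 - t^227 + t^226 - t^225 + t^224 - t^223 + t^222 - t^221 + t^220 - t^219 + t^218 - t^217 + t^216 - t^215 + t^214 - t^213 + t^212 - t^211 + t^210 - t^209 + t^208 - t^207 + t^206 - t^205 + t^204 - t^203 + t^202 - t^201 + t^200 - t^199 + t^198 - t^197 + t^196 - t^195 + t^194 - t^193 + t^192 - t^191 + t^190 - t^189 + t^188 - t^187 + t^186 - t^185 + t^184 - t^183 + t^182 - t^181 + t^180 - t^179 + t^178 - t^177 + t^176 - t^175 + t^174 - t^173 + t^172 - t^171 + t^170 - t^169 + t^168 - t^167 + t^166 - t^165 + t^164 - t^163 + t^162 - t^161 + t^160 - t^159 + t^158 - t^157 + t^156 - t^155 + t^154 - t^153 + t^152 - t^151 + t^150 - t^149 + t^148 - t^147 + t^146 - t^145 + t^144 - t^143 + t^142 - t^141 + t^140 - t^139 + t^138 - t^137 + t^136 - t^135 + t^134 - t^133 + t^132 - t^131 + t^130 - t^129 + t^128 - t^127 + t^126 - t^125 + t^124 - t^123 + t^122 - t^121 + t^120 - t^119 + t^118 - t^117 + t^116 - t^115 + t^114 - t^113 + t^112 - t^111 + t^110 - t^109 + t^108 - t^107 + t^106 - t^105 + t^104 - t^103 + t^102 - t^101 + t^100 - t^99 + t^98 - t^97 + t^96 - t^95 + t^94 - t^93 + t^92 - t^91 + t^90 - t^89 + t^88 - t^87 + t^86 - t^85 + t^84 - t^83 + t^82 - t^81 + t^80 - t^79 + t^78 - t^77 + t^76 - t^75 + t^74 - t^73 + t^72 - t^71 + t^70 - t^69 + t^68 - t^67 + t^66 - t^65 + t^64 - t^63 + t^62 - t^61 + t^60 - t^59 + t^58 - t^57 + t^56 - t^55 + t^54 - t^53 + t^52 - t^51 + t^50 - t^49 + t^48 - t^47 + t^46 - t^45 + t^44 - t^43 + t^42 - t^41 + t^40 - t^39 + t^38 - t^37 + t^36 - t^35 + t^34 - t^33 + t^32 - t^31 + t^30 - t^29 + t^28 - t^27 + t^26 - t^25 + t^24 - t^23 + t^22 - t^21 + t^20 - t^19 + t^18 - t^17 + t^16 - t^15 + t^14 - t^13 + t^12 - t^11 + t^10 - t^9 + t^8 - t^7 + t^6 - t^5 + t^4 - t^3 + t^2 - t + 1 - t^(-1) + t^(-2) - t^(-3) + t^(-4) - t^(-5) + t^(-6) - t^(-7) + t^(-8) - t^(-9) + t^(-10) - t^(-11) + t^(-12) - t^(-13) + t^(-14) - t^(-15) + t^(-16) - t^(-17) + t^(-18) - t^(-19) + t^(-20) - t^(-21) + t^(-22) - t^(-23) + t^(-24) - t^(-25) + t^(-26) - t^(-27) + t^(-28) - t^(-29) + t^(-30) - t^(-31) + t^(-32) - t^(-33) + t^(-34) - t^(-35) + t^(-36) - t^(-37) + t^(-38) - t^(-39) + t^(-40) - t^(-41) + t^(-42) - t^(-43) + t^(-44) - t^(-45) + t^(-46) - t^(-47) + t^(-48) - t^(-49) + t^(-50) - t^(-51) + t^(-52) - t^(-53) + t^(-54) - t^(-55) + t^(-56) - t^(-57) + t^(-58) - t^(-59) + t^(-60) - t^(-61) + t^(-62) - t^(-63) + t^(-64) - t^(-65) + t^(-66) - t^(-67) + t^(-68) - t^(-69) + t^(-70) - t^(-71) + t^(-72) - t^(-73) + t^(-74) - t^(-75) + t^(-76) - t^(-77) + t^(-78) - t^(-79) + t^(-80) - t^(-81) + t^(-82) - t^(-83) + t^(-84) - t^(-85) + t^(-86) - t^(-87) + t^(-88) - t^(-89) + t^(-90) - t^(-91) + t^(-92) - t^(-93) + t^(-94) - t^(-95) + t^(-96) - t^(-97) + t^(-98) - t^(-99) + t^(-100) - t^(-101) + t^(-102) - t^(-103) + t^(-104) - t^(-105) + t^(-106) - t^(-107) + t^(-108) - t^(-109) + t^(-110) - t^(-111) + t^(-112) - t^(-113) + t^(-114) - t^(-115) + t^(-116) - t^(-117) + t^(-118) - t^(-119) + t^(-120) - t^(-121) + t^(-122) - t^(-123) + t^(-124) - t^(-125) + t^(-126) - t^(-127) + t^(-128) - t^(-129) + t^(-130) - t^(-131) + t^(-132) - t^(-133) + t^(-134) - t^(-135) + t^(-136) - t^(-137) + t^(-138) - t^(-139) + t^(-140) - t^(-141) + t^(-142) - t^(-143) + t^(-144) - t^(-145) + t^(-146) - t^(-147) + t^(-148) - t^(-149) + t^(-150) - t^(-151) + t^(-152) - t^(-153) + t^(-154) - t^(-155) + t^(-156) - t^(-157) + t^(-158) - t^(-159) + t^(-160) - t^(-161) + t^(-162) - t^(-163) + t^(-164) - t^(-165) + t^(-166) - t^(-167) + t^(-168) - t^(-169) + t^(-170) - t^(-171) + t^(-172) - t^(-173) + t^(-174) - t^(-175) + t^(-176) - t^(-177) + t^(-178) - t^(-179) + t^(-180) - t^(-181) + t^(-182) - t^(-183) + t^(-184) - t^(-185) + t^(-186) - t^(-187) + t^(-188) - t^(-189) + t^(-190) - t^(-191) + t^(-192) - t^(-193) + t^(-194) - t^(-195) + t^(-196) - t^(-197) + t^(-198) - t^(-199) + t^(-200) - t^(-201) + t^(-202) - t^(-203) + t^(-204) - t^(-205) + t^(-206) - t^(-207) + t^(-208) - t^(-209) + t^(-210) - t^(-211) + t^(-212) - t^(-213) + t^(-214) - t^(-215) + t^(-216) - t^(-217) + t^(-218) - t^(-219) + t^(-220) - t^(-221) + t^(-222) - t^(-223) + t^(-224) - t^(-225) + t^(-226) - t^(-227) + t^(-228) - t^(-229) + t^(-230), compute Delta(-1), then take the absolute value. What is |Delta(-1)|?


Step 1: The polynomial has 461 terms with alternating signs, exponents from 230 down to -230.
Step 2: Substitute t = -1. The i-th term has coefficient (-1)^i and exponent (m-i),
  so its value is (-1)^i * (-1)^(m-i) = (-1)^m = 1 for every i.
Step 3: All 461 terms equal 1, so Delta(-1) = 461 * (1) = 461
Step 4: |Delta(-1)| = 461

461


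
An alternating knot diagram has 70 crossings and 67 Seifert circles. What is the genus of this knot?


For alternating knots, g = (c - s + 1)/2.
= (70 - 67 + 1)/2
= 4/2 = 2

2


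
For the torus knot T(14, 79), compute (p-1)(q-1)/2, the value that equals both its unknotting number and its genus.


For a torus knot T(p,q), both the unknotting number and genus equal (p-1)(q-1)/2.
= (14-1)(79-1)/2
= 13*78/2
= 1014/2 = 507

507


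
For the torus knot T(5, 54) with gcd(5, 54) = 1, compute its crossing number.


For a torus knot T(p, q) with gcd(p,q)=1,
the crossing number is min(p*(q-1), q*(p-1)).
p*(q-1) = 5*53 = 265
q*(p-1) = 54*4 = 216
min(265, 216) = 216

216


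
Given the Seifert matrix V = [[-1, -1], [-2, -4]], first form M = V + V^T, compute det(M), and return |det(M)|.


Step 1: Form V + V^T where V = [[-1, -1], [-2, -4]]
  V^T = [[-1, -2], [-1, -4]]
  V + V^T = [[-2, -3], [-3, -8]]
Step 2: det(V + V^T) = (-2)*(-8) - (-3)*(-3)
  = 16 - 9 = 7
Step 3: Knot determinant = |det(V + V^T)| = |7| = 7

7


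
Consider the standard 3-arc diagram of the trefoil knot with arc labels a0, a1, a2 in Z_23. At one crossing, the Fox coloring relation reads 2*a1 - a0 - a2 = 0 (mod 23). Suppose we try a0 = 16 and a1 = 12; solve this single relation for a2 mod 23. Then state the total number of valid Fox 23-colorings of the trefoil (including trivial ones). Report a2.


Step 1: Apply the given crossing relation 2*a1 - a0 - a2 = 0 (mod 23).
  a2 = 2*a1 - a0 mod 23
  a2 = 2*12 - 16 mod 23
  a2 = 24 - 16 mod 23
  a2 = 8 mod 23 = 8
Step 2: The trefoil has determinant 3.
  Number of Fox p-colorings (p prime) is p^2 if p = 3, else p.
  Since 23 does not divide 3, only trivial (constant) colorings exist.
  (So the trial a0 = 16, a1 = 12 with a0 != a1 does NOT extend to a valid coloring of the whole trefoil: the other two crossing relations require 3*(a1 - a0) = 0 (mod 23), which fails.)
  Total colorings = 23
Step 3: a2 = 8, total Fox 23-colorings = 23

8


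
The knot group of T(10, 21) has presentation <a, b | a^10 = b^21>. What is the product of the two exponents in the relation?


The relation is a^10 = b^21.
Product of exponents = 10 * 21
= 210

210


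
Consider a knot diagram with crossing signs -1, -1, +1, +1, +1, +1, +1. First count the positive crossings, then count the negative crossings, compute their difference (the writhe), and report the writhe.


Step 1: Count positive crossings (+1).
Positive crossings: 5
Step 2: Count negative crossings (-1).
Negative crossings: 2
Step 3: Writhe = (positive) - (negative)
w = 5 - 2 = 3
Step 4: |w| = 3, and w is positive

3


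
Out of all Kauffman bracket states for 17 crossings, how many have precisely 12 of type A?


We choose which 12 of 17 crossings get A-smoothings.
C(17, 12) = 17! / (12! * 5!)
= 6188

6188


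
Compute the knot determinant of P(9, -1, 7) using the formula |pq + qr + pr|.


Step 1: Compute pq + qr + pr.
pq = 9*(-1) = -9
qr = (-1)*7 = -7
pr = 9*7 = 63
pq + qr + pr = -9 + (-7) + 63 = 47
Step 2: Take absolute value.
det(P(9,-1,7)) = |47| = 47

47


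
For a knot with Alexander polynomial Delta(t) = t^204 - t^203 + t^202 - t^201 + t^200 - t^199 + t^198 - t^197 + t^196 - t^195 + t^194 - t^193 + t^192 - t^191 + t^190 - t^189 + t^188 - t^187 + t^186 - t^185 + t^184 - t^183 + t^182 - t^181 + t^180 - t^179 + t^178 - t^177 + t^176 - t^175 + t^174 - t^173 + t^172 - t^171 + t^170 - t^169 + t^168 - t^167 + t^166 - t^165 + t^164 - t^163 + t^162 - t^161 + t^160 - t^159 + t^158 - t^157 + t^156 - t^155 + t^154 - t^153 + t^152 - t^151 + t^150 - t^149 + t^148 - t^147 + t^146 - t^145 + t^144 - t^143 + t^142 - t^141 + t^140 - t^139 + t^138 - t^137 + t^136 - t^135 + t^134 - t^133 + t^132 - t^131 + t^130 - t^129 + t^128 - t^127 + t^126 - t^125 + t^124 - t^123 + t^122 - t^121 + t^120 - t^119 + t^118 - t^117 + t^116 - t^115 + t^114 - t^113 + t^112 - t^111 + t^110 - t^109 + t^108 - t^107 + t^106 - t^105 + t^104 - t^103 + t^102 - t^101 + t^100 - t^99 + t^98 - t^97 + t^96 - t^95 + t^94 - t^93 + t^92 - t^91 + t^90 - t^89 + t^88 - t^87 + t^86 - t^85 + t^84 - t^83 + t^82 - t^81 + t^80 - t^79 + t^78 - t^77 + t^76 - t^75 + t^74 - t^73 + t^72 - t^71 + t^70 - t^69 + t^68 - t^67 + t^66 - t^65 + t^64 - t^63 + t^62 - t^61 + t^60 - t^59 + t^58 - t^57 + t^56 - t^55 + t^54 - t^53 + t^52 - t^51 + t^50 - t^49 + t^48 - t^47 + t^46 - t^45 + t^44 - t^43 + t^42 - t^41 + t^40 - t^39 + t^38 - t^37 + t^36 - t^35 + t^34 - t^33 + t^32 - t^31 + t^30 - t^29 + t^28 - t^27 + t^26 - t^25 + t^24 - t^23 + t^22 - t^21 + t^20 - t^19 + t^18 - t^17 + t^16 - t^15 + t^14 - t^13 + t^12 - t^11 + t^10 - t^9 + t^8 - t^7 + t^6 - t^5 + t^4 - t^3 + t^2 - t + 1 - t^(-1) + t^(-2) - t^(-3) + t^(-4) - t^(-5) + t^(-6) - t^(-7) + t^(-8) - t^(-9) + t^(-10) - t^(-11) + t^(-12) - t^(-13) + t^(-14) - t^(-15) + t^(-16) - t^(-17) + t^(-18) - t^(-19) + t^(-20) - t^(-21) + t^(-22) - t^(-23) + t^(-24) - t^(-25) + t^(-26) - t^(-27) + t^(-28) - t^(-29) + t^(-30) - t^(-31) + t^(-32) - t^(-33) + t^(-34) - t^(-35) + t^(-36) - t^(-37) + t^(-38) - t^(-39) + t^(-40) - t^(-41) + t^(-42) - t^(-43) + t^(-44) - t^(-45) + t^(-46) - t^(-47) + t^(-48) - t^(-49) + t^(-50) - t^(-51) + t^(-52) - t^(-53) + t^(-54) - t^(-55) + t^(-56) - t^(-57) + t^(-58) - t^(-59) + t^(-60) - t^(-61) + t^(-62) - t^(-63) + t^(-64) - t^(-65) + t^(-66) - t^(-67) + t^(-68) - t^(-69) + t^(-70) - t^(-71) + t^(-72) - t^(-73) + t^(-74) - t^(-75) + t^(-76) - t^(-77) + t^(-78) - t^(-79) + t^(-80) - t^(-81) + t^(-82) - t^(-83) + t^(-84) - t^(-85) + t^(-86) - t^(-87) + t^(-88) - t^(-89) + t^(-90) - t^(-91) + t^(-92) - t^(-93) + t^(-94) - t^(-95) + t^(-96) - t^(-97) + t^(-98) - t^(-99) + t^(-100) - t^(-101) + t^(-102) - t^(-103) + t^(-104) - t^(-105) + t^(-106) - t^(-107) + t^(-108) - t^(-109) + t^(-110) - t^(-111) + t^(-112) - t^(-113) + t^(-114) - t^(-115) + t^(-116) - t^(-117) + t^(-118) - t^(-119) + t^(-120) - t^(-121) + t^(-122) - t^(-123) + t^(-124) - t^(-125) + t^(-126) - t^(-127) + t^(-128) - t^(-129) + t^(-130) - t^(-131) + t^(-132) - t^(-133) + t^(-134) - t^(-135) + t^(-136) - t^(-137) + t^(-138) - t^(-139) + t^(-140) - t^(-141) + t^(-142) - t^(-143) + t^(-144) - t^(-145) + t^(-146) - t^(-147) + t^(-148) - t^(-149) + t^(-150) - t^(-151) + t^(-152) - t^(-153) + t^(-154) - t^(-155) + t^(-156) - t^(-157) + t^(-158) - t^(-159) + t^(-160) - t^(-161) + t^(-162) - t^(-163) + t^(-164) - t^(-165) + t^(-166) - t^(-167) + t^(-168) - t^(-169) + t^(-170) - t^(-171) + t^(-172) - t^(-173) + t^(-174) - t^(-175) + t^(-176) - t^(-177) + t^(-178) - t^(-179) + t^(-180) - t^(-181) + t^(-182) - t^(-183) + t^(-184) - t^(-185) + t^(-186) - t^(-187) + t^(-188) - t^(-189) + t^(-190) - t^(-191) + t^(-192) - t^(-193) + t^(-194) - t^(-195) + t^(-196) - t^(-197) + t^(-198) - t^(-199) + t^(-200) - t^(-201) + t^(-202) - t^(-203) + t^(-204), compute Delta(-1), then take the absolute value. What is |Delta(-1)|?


Step 1: The polynomial has 409 terms with alternating signs, exponents from 204 down to -204.
Step 2: Substitute t = -1. The i-th term has coefficient (-1)^i and exponent (m-i),
  so its value is (-1)^i * (-1)^(m-i) = (-1)^m = 1 for every i.
Step 3: All 409 terms equal 1, so Delta(-1) = 409 * (1) = 409
Step 4: |Delta(-1)| = 409

409


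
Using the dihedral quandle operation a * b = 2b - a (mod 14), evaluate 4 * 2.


4 * 2 = 2*2 - 4 mod 14
= 4 - 4 mod 14
= 0 mod 14 = 0

0


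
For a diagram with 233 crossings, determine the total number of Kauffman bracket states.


Each crossing contributes 2 choices (A-smoothing or B-smoothing).
Total states = 2^233 = 13803492693581127574869511724554050904902217944340773110325048447598592

13803492693581127574869511724554050904902217944340773110325048447598592


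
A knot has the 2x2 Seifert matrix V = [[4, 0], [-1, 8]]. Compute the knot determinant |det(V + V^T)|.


Step 1: Form V + V^T where V = [[4, 0], [-1, 8]]
  V^T = [[4, -1], [0, 8]]
  V + V^T = [[8, -1], [-1, 16]]
Step 2: det(V + V^T) = 8*16 - (-1)*(-1)
  = 128 - 1 = 127
Step 3: Knot determinant = |det(V + V^T)| = |127| = 127

127


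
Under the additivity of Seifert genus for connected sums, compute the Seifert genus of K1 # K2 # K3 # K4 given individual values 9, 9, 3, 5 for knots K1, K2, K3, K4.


The Seifert genus is additive under connected sum.
Seifert genus(K1 # K2 # K3 # K4) = (9) + (9) + (3) + (5)
= 26

26


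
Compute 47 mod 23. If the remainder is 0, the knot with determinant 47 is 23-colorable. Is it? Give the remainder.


Step 1: A knot is p-colorable if and only if p divides its determinant.
Step 2: Compute 47 mod 23.
47 = 2 * 23 + 1
Step 3: 47 mod 23 = 1
Step 4: The knot is 23-colorable: no

1


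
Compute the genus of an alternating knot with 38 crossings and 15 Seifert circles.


For alternating knots, g = (c - s + 1)/2.
= (38 - 15 + 1)/2
= 24/2 = 12

12


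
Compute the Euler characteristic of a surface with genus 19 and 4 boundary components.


chi = 2 - 2g - b
= 2 - 2*19 - 4
= 2 - 38 - 4 = -40

-40


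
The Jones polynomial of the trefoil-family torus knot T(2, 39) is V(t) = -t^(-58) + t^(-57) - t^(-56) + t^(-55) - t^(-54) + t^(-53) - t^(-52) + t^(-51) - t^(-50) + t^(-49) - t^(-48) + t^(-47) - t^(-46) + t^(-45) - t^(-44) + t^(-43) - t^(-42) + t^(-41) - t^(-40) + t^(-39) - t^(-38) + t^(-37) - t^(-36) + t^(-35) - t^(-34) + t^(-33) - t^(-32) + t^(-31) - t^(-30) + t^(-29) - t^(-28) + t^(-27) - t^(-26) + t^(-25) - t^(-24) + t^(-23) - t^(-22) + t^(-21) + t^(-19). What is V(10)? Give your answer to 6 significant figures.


Substituting t = 10 into V(t) = -t^(-58) + t^(-57) - t^(-56) + t^(-55) - t^(-54) + t^(-53) - t^(-52) + t^(-51) - t^(-50) + t^(-49) - t^(-48) + t^(-47) - t^(-46) + t^(-45) - t^(-44) + t^(-43) - t^(-42) + t^(-41) - t^(-40) + t^(-39) - t^(-38) + t^(-37) - t^(-36) + t^(-35) - t^(-34) + t^(-33) - t^(-32) + t^(-31) - t^(-30) + t^(-29) - t^(-28) + t^(-27) - t^(-26) + t^(-25) - t^(-24) + t^(-23) - t^(-22) + t^(-21) + t^(-19):
  (-)t^(-58) = -1e-58
  (+)t^(-57) = 1e-57
  (-)t^(-56) = -1e-56
  (+)t^(-55) = 1e-55
  (-)t^(-54) = -1e-54
  (+)t^(-53) = 1e-53
  (-)t^(-52) = -1e-52
  (+)t^(-51) = 1e-51
  (-)t^(-50) = -1e-50
  (+)t^(-49) = 1e-49
  (-)t^(-48) = -1e-48
  (+)t^(-47) = 1e-47
  (-)t^(-46) = -1e-46
  (+)t^(-45) = 1e-45
  (-)t^(-44) = -1e-44
  (+)t^(-43) = 1e-43
  (-)t^(-42) = -1e-42
  (+)t^(-41) = 1e-41
  (-)t^(-40) = -1e-40
  (+)t^(-39) = 1e-39
  (-)t^(-38) = -1e-38
  (+)t^(-37) = 1e-37
  (-)t^(-36) = -1e-36
  (+)t^(-35) = 1e-35
  (-)t^(-34) = -1e-34
  (+)t^(-33) = 1e-33
  (-)t^(-32) = -1e-32
  (+)t^(-31) = 1e-31
  (-)t^(-30) = -1e-30
  (+)t^(-29) = 1e-29
  (-)t^(-28) = -1e-28
  (+)t^(-27) = 1e-27
  (-)t^(-26) = -1e-26
  (+)t^(-25) = 1e-25
  (-)t^(-24) = -1e-24
  (+)t^(-23) = 1e-23
  (-)t^(-22) = -1e-22
  (+)t^(-21) = 1e-21
  (+)t^(-19) = 1e-19
Sum = (-1e-58) + (1e-57) + (-1e-56) + (1e-55) + (-1e-54) + (1e-53) + (-1e-52) + (1e-51) + (-1e-50) + (1e-49) + (-1e-48) + (1e-47) + (-1e-46) + (1e-45) + (-1e-44) + (1e-43) + (-1e-42) + (1e-41) + (-1e-40) + (1e-39) + (-1e-38) + (1e-37) + (-1e-36) + (1e-35) + (-1e-34) + (1e-33) + (-1e-32) + (1e-31) + (-1e-30) + (1e-29) + (-1e-28) + (1e-27) + (-1e-26) + (1e-25) + (-1e-24) + (1e-23) + (-1e-22) + (1e-21) + (1e-19)
= 1.009090909e-19
Rounded to 6 significant figures: 1.00909e-19

1.00909e-19


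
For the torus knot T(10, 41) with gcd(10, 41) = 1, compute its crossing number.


For a torus knot T(p, q) with gcd(p,q)=1,
the crossing number is min(p*(q-1), q*(p-1)).
p*(q-1) = 10*40 = 400
q*(p-1) = 41*9 = 369
min(400, 369) = 369

369


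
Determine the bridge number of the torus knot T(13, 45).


The bridge number of T(p,q) is min(p,q).
min(13, 45) = 13

13


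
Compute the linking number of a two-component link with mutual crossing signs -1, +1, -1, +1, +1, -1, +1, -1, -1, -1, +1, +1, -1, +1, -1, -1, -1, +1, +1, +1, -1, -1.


Step 1: Count positive crossings: 10
Step 2: Count negative crossings: 12
Step 3: Sum of signs = 10 - 12 = -2
Step 4: Linking number = sum/2 = -2/2 = -1

-1


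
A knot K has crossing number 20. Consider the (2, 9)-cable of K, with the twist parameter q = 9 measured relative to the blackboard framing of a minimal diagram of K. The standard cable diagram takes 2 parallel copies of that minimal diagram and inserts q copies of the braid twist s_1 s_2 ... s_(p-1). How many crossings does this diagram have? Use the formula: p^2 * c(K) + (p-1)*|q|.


Step 1: Each of the c(K) crossings of the companion diagram becomes p*p = p^2 crossings among the p parallel strands, and each of the |q| twists s_1 s_2 ... s_(p-1) adds (p-1) crossings.
  Crossings = p^2 * c(K) + (p-1)*|q|
Step 2: = 2^2 * 20 + (2-1)*9
Step 3: = 4*20 + 1*9
Step 4: = 80 + 9 = 89

89


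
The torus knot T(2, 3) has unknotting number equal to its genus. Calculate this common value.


For a torus knot T(p,q), both the unknotting number and genus equal (p-1)(q-1)/2.
= (2-1)(3-1)/2
= 1*2/2
= 2/2 = 1

1


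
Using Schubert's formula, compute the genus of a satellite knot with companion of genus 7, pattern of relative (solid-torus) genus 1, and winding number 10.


Schubert: g(satellite) = g_rel(pattern) + |winding| * g(companion),
where g_rel(pattern) is the genus of the pattern relative to the solid torus.
= 1 + 10 * 7
= 1 + 70 = 71

71


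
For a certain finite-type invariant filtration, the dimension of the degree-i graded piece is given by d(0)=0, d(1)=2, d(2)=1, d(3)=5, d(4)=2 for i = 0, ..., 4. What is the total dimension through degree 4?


Total dimension = d(0) + d(1) + ... + d(4)
= 0 + 2 + 1 + 5 + 2
= 10

10


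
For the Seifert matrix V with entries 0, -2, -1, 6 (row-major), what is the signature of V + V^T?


Step 1: V + V^T = [[0, -3], [-3, 12]]
Step 2: trace = 12, det = -9
Step 3: Discriminant = 12^2 - 4*(-9) = 180
Step 4: Eigenvalues: 12.7082, -0.708204
Step 5: Signature = (# positive eigenvalues) - (# negative eigenvalues) = 0

0


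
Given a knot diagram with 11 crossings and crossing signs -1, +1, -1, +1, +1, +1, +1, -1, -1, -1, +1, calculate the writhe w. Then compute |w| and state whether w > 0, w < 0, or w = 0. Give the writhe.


Step 1: Count positive crossings (+1).
Positive crossings: 6
Step 2: Count negative crossings (-1).
Negative crossings: 5
Step 3: Writhe = (positive) - (negative)
w = 6 - 5 = 1
Step 4: |w| = 1, and w is positive

1


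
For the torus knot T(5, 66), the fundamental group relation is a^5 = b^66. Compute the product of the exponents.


The relation is a^5 = b^66.
Product of exponents = 5 * 66
= 330

330


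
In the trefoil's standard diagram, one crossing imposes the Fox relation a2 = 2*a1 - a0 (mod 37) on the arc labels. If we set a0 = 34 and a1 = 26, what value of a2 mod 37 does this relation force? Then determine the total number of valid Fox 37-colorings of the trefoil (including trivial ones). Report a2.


Step 1: Apply the given crossing relation 2*a1 - a0 - a2 = 0 (mod 37).
  a2 = 2*a1 - a0 mod 37
  a2 = 2*26 - 34 mod 37
  a2 = 52 - 34 mod 37
  a2 = 18 mod 37 = 18
Step 2: The trefoil has determinant 3.
  Number of Fox p-colorings (p prime) is p^2 if p = 3, else p.
  Since 37 does not divide 3, only trivial (constant) colorings exist.
  (So the trial a0 = 34, a1 = 26 with a0 != a1 does NOT extend to a valid coloring of the whole trefoil: the other two crossing relations require 3*(a1 - a0) = 0 (mod 37), which fails.)
  Total colorings = 37
Step 3: a2 = 18, total Fox 37-colorings = 37

18


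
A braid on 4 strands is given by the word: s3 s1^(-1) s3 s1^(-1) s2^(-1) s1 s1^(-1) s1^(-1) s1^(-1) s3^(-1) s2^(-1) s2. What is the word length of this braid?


The word length counts the number of generators (including inverses).
Listing each generator: s3, s1^(-1), s3, s1^(-1), s2^(-1), s1, s1^(-1), s1^(-1), s1^(-1), s3^(-1), s2^(-1), s2
There are 12 generators in this braid word.

12


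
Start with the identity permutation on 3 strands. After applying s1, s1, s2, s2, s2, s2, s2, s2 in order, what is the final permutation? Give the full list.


Starting with identity [1, 2, 3].
Apply generators in sequence:
  After s1: [2, 1, 3]
  After s1: [1, 2, 3]
  After s2: [1, 3, 2]
  After s2: [1, 2, 3]
  After s2: [1, 3, 2]
  After s2: [1, 2, 3]
  After s2: [1, 3, 2]
  After s2: [1, 2, 3]
Final permutation: [1, 2, 3]

[1, 2, 3]


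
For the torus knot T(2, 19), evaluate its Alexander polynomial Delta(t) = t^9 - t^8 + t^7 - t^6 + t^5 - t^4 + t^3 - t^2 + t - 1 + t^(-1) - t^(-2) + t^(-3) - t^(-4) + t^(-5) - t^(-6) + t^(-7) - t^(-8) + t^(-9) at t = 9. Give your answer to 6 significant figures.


Substituting t = 9 into Delta(t) = t^9 - t^8 + t^7 - t^6 + t^5 - t^4 + t^3 - t^2 + t - 1 + t^(-1) - t^(-2) + t^(-3) - t^(-4) + t^(-5) - t^(-6) + t^(-7) - t^(-8) + t^(-9):
Term values: (387420489) + (-43046721) + (4782969) + (-531441) + (59049) + (-6561) + (729) + (-81) + (9) + (-1) + (0.111111) + (-0.0123457) + (0.00137174) + (-0.000152416) + (1.69351e-05) + (-1.88168e-06) + (2.09075e-07) + (-2.32306e-08) + (2.58117e-09)
Sum = 348678440.1
Rounded to 6 significant figures: 3.48678e+08

3.48678e+08


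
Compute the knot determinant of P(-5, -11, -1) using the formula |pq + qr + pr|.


Step 1: Compute pq + qr + pr.
pq = (-5)*(-11) = 55
qr = (-11)*(-1) = 11
pr = (-5)*(-1) = 5
pq + qr + pr = 55 + 11 + 5 = 71
Step 2: Take absolute value.
det(P(-5,-11,-1)) = |71| = 71

71


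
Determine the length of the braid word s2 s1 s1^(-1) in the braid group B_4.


The word length counts the number of generators (including inverses).
Listing each generator: s2, s1, s1^(-1)
There are 3 generators in this braid word.

3


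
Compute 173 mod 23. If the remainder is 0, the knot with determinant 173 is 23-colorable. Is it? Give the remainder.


Step 1: A knot is p-colorable if and only if p divides its determinant.
Step 2: Compute 173 mod 23.
173 = 7 * 23 + 12
Step 3: 173 mod 23 = 12
Step 4: The knot is 23-colorable: no

12


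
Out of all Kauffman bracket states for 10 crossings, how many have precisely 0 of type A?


We choose which 0 of 10 crossings get A-smoothings.
C(10, 0) = 10! / (0! * 10!)
= 1

1


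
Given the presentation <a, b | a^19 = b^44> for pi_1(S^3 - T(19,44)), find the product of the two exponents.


The relation is a^19 = b^44.
Product of exponents = 19 * 44
= 836

836


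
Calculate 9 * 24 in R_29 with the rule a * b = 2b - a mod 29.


9 * 24 = 2*24 - 9 mod 29
= 48 - 9 mod 29
= 39 mod 29 = 10

10


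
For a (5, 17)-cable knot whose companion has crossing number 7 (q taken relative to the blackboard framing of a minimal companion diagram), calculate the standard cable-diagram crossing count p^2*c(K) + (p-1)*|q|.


Step 1: Each of the c(K) crossings of the companion diagram becomes p*p = p^2 crossings among the p parallel strands, and each of the |q| twists s_1 s_2 ... s_(p-1) adds (p-1) crossings.
  Crossings = p^2 * c(K) + (p-1)*|q|
Step 2: = 5^2 * 7 + (5-1)*17
Step 3: = 25*7 + 4*17
Step 4: = 175 + 68 = 243

243


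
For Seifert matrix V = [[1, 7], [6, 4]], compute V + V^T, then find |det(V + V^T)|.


Step 1: Form V + V^T where V = [[1, 7], [6, 4]]
  V^T = [[1, 6], [7, 4]]
  V + V^T = [[2, 13], [13, 8]]
Step 2: det(V + V^T) = 2*8 - 13*13
  = 16 - 169 = -153
Step 3: Knot determinant = |det(V + V^T)| = |-153| = 153

153


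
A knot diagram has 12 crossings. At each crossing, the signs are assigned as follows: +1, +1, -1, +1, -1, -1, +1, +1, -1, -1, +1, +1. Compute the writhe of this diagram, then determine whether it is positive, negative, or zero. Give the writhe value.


Step 1: Count positive crossings (+1).
Positive crossings: 7
Step 2: Count negative crossings (-1).
Negative crossings: 5
Step 3: Writhe = (positive) - (negative)
w = 7 - 5 = 2
Step 4: |w| = 2, and w is positive

2


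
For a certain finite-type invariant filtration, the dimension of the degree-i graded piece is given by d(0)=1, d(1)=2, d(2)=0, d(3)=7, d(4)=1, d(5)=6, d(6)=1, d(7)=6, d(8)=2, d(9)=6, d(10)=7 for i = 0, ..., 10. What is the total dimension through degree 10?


Total dimension = d(0) + d(1) + ... + d(10)
= 1 + 2 + 0 + 7 + 1 + 6 + 1 + 6 + 2 + 6 + 7
= 39

39


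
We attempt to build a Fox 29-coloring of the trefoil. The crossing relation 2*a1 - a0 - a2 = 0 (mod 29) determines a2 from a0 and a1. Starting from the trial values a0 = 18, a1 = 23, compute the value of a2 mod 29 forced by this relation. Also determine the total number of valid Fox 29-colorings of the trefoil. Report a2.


Step 1: Apply the given crossing relation 2*a1 - a0 - a2 = 0 (mod 29).
  a2 = 2*a1 - a0 mod 29
  a2 = 2*23 - 18 mod 29
  a2 = 46 - 18 mod 29
  a2 = 28 mod 29 = 28
Step 2: The trefoil has determinant 3.
  Number of Fox p-colorings (p prime) is p^2 if p = 3, else p.
  Since 29 does not divide 3, only trivial (constant) colorings exist.
  (So the trial a0 = 18, a1 = 23 with a0 != a1 does NOT extend to a valid coloring of the whole trefoil: the other two crossing relations require 3*(a1 - a0) = 0 (mod 29), which fails.)
  Total colorings = 29
Step 3: a2 = 28, total Fox 29-colorings = 29

28


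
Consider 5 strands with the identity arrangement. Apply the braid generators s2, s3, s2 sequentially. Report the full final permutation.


Starting with identity [1, 2, 3, 4, 5].
Apply generators in sequence:
  After s2: [1, 3, 2, 4, 5]
  After s3: [1, 3, 4, 2, 5]
  After s2: [1, 4, 3, 2, 5]
Final permutation: [1, 4, 3, 2, 5]

[1, 4, 3, 2, 5]


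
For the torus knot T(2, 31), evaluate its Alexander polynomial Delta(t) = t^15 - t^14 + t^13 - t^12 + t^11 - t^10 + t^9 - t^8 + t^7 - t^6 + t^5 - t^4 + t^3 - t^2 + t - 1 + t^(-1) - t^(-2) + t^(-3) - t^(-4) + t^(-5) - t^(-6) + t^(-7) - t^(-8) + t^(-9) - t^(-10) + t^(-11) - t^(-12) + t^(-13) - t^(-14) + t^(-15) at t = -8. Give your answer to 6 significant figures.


Substituting t = -8 into Delta(t) = t^15 - t^14 + t^13 - t^12 + t^11 - t^10 + t^9 - t^8 + t^7 - t^6 + t^5 - t^4 + t^3 - t^2 + t - 1 + t^(-1) - t^(-2) + t^(-3) - t^(-4) + t^(-5) - t^(-6) + t^(-7) - t^(-8) + t^(-9) - t^(-10) + t^(-11) - t^(-12) + t^(-13) - t^(-14) + t^(-15):
Term values: (-35184372088832) + (-4398046511104) + (-549755813888) + (-68719476736) + (-8589934592) + (-1073741824) + (-134217728) + (-16777216) + (-2097152) + (-262144) + (-32768) + (-4096) + (-512) + (-64) + (-8) + (-1) + (-0.125) + (-0.015625) + (-0.00195312) + (-0.000244141) + (-3.05176e-05) + (-3.8147e-06) + (-4.76837e-07) + (-5.96046e-08) + (-7.45058e-09) + (-9.31323e-10) + (-1.16415e-10) + (-1.45519e-11) + (-1.81899e-12) + (-2.27374e-13) + (-2.84217e-14)
Sum = -4.021071096e+13
Rounded to 6 significant figures: -4.02107e+13

-4.02107e+13


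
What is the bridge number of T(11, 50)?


The bridge number of T(p,q) is min(p,q).
min(11, 50) = 11

11


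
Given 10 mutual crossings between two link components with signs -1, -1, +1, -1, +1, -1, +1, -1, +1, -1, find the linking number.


Step 1: Count positive crossings: 4
Step 2: Count negative crossings: 6
Step 3: Sum of signs = 4 - 6 = -2
Step 4: Linking number = sum/2 = -2/2 = -1

-1


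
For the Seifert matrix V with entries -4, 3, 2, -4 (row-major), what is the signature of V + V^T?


Step 1: V + V^T = [[-8, 5], [5, -8]]
Step 2: trace = -16, det = 39
Step 3: Discriminant = (-16)^2 - 4*39 = 100
Step 4: Eigenvalues: -3, -13
Step 5: Signature = (# positive eigenvalues) - (# negative eigenvalues) = -2

-2


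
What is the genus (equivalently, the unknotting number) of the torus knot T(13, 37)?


For a torus knot T(p,q), both the unknotting number and genus equal (p-1)(q-1)/2.
= (13-1)(37-1)/2
= 12*36/2
= 432/2 = 216

216


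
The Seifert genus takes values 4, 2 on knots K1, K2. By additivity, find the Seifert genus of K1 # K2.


The Seifert genus is additive under connected sum.
Seifert genus(K1 # K2) = (4) + (2)
= 6

6


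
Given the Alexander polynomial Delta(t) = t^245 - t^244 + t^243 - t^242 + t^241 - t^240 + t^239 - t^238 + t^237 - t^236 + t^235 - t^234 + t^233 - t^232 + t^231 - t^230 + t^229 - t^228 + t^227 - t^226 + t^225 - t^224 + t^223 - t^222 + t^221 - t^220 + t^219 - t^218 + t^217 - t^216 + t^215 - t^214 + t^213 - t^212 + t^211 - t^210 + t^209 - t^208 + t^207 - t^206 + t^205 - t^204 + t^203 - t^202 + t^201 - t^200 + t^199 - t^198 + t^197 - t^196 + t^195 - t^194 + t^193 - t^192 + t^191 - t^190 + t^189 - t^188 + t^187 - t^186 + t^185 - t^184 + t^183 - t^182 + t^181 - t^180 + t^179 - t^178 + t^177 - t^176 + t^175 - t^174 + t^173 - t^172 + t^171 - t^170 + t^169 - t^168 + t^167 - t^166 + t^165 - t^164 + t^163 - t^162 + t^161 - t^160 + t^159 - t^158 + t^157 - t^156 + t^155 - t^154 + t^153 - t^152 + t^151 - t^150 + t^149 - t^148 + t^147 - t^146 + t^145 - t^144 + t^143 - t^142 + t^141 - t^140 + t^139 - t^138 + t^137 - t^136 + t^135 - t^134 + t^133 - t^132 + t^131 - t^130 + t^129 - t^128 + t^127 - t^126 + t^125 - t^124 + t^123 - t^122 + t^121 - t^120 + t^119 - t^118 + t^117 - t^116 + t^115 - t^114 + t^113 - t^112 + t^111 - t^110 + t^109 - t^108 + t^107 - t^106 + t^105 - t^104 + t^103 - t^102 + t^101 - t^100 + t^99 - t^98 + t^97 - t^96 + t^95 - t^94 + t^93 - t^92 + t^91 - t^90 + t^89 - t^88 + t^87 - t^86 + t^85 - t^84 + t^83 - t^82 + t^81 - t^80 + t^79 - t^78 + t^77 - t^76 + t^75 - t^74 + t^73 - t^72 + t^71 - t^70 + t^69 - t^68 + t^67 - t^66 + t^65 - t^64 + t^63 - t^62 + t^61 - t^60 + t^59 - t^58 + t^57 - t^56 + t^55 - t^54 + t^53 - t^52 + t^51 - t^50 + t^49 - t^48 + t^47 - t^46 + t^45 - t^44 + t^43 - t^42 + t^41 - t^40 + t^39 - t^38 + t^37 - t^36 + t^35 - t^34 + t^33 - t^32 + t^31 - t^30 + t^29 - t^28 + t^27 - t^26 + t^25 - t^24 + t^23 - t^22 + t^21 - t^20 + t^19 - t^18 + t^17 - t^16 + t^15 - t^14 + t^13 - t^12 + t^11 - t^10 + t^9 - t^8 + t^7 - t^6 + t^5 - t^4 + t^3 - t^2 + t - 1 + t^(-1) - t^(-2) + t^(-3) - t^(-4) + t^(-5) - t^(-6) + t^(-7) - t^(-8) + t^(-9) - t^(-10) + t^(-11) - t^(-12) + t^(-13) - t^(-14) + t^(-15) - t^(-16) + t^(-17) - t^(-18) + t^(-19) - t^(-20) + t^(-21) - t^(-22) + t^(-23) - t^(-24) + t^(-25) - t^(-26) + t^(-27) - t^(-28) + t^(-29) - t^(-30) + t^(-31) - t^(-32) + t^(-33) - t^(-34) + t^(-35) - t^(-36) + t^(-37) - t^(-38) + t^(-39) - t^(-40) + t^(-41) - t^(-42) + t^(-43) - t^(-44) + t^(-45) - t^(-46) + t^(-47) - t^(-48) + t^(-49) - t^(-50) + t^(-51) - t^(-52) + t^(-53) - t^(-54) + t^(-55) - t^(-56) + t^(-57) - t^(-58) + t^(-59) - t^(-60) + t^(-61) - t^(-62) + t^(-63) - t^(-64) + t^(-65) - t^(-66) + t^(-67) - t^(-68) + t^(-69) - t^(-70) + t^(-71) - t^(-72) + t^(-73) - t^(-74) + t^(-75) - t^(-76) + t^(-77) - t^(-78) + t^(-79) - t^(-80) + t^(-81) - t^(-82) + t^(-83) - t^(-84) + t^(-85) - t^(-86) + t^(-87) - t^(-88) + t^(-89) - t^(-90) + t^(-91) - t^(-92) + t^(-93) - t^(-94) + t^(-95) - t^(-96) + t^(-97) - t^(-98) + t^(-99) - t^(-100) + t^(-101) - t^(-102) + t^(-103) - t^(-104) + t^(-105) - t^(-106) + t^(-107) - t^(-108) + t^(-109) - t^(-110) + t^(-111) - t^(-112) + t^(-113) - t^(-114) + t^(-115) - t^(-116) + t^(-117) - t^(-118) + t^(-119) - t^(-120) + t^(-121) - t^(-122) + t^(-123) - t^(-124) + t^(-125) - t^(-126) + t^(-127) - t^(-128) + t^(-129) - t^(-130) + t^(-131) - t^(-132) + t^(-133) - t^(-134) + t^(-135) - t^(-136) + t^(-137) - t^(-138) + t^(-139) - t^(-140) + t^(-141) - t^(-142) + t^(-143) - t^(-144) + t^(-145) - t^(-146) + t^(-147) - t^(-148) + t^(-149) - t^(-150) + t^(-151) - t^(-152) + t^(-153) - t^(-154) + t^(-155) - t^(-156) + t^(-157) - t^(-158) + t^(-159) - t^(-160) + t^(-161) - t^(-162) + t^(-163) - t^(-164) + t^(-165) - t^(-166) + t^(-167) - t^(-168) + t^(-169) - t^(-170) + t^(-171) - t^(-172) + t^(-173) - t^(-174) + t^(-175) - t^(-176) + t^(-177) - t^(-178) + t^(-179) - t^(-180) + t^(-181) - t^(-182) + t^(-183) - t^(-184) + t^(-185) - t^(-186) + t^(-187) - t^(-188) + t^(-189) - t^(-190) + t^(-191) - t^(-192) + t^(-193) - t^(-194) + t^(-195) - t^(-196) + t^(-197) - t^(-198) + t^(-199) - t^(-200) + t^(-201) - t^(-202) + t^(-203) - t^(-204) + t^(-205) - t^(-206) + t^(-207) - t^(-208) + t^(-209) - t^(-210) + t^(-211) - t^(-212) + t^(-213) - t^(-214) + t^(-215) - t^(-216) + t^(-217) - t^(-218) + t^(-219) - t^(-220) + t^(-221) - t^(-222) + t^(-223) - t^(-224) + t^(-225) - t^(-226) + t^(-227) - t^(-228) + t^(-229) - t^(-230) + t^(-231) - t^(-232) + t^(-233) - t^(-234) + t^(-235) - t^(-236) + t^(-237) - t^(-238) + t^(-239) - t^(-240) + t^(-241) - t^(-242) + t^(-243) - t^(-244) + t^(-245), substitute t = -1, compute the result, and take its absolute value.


Step 1: The polynomial has 491 terms with alternating signs, exponents from 245 down to -245.
Step 2: Substitute t = -1. The i-th term has coefficient (-1)^i and exponent (m-i),
  so its value is (-1)^i * (-1)^(m-i) = (-1)^m = -1 for every i.
Step 3: All 491 terms equal -1, so Delta(-1) = 491 * (-1) = -491
Step 4: |Delta(-1)| = 491

491
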